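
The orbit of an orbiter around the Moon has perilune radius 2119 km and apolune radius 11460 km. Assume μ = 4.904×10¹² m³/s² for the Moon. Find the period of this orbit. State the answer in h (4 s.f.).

T ≈ 13.94 h

Semi-major axis a = (r_p + r_a)/2 = (2119.0 + 11460)/2 = 6789.5 km = 6.790×10⁶ m.
By Kepler's third law T = 2π√(a³/μ) = 2π × 7.989×10³ = 5.020×10⁴ s.
= 13.94 h.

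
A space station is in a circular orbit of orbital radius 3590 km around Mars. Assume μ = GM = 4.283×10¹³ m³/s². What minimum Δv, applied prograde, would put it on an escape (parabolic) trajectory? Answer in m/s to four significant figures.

r = 3590 km = 3.590×10⁶ m.
Circular speed v_c = √(μ/r) = 3454 m/s.
Escape speed v_esc = √(2μ/r) = √2 × v_c = 4885 m/s.
Δv = v_esc − v_c = 1431 m/s.

Δv ≈ 1431 m/s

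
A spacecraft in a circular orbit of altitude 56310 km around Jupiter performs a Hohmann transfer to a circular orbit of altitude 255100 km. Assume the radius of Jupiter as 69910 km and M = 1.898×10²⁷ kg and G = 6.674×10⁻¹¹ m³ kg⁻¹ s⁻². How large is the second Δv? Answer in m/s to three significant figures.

μ = GM = 6.674×10⁻¹¹ × 1.898×10²⁷ = 1.267×10¹⁷ m³/s².
r₁ = 69910 + 56310 = 126220 km = 1.2622×10⁸ m.
r₂ = 69910 + 255100 = 325010 km = 3.2501×10⁸ m.
Transfer ellipse a_t = (r₁ + r₂)/2 = 2.256×10⁸ m.
At r₁: circular v_c1 = √(μ/r₁) = 31680 m/s; transfer-perijove v_p = √[μ(2/r₁ − 1/a_t)] = 38020 m/s.
At r₂: circular v_c2 = √(μ/r₂) = 19740 m/s; transfer-apojove v_a = √[μ(2/r₂ − 1/a_t)] = 14770 m/s.
Δv₂ = v_c2 − v_a = 4976 m/s.

Δv ≈ 4980 m/s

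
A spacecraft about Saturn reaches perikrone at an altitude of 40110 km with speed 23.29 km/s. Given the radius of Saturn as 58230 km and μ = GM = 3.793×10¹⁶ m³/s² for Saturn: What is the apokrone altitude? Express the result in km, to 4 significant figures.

apokrone altitude ≈ 1.747×10⁵ km

r_p = 58230 + 40110 = 98340 km = 9.834×10⁷ m.
Specific energy ε = v²/2 − μ/r = -1.145×10⁸ J/kg, so a = −μ/(2ε) = 1.656×10⁸ m.
The apsides satisfy r_p + r_a = 2a, so the apokrone radius is 2a − r_p = 2.330×10⁸ m = 2.3295×10⁵ km.
Apokrone altitude = 2.3295×10⁵ − 58230 = 1.7472×10⁵ km.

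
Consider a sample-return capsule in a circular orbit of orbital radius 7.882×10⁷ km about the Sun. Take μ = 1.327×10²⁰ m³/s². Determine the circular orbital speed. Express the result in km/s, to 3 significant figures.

v ≈ 41.0 km/s

r = 7.882×10⁷ km = 7.882×10¹⁰ m.
For a circular orbit v = √(μ/r) = √(1.327×10²⁰ / 7.882×10¹⁰) = √(1.684×10⁹) = 41030 m/s.
That is 41.03 km/s.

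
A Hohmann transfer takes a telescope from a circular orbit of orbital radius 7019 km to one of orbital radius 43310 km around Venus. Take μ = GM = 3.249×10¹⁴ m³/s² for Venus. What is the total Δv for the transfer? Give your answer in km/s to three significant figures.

Δv_total ≈ 3.41 km/s

r₁ = 7019 km = 7.019×10⁶ m.
r₂ = 43310 km = 4.331×10⁷ m.
Transfer ellipse a_t = (r₁ + r₂)/2 = 2.516×10⁷ m.
At r₁: circular v_c1 = √(μ/r₁) = 6804 m/s; transfer-periapsis v_p = √[μ(2/r₁ − 1/a_t)] = 8926 m/s.
Δv₁ = v_p − v_c1 = 2122 m/s.
At r₂: circular v_c2 = √(μ/r₂) = 2739 m/s; transfer-apoapsis v_a = √[μ(2/r₂ − 1/a_t)] = 1447 m/s.
Δv₂ = v_c2 − v_a = 1292 m/s.
Total Δv = Δv₁ + Δv₂ = 3414 m/s = 3.414 km/s.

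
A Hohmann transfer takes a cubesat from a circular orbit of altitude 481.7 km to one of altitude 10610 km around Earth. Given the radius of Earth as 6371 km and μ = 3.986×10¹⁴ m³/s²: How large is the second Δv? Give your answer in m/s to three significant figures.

r₁ = 6371 + 481.7 = 6852.7 km = 6.8527×10⁶ m.
r₂ = 6371 + 10610 = 16981 km = 1.6981×10⁷ m.
Transfer ellipse a_t = (r₁ + r₂)/2 = 1.192×10⁷ m.
At r₁: circular v_c1 = √(μ/r₁) = 7627 m/s; transfer-perigee v_p = √[μ(2/r₁ − 1/a_t)] = 9104 m/s.
At r₂: circular v_c2 = √(μ/r₂) = 4845 m/s; transfer-apogee v_a = √[μ(2/r₂ − 1/a_t)] = 3674 m/s.
Δv₂ = v_c2 − v_a = 1171 m/s.

Δv ≈ 1170 m/s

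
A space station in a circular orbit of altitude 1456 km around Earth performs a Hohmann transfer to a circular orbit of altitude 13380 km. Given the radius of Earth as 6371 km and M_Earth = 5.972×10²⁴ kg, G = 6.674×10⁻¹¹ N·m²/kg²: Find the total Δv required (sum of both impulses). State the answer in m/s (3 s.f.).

μ = GM = 6.674×10⁻¹¹ × 5.972×10²⁴ = 3.986×10¹⁴ m³/s².
r₁ = 6371 + 1456 = 7827.0 km = 7.8270×10⁶ m.
r₂ = 6371 + 13380 = 19751 km = 1.9751×10⁷ m.
Transfer ellipse a_t = (r₁ + r₂)/2 = 1.379×10⁷ m.
At r₁: circular v_c1 = √(μ/r₁) = 7136 m/s; transfer-perigee v_p = √[μ(2/r₁ − 1/a_t)] = 8541 m/s.
Δv₁ = v_p − v_c1 = 1404 m/s.
At r₂: circular v_c2 = √(μ/r₂) = 4492 m/s; transfer-apogee v_a = √[μ(2/r₂ − 1/a_t)] = 3384 m/s.
Δv₂ = v_c2 − v_a = 1108 m/s.
Total Δv = Δv₁ + Δv₂ = 2512 m/s.

Δv_total ≈ 2510 m/s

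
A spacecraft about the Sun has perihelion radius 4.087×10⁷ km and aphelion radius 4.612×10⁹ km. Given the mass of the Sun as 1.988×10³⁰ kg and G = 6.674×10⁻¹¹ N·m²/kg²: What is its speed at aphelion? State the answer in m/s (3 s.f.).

v ≈ 711 m/s

μ = GM = 6.674×10⁻¹¹ × 1.988×10³⁰ = 1.327×10²⁰ m³/s².
Semi-major axis a = (r_p + r_a)/2 = 2.3264×10⁹ km = 2.326×10¹² m.
Vis-viva: v² = μ(2/r − 1/a) = 1.327×10²⁰ × (4.337×10⁻¹³ − 4.298×10⁻¹³) = 5.054×10⁵ m²/s².
v = 710.9 m/s.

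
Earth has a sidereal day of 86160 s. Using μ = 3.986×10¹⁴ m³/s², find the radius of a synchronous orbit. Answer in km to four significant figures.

r_sync ≈ 42160 km

A synchronous orbit has period T, so by Kepler's third law a = (μT²/4π²)^(1/3).
μT²/4π² = 3.986×10¹⁴ × (8.616×10⁴)² / 39.48 = 7.495×10²² m³.
a = 4.216×10⁷ m = 42163 km.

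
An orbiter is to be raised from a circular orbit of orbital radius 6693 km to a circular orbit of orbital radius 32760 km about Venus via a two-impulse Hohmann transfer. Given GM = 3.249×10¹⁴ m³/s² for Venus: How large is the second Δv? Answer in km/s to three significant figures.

r₁ = 6693 km = 6.693×10⁶ m.
r₂ = 32760 km = 3.276×10⁷ m.
Transfer ellipse a_t = (r₁ + r₂)/2 = 1.973×10⁷ m.
At r₁: circular v_c1 = √(μ/r₁) = 6967 m/s; transfer-periapsis v_p = √[μ(2/r₁ − 1/a_t)] = 8979 m/s.
At r₂: circular v_c2 = √(μ/r₂) = 3149 m/s; transfer-apoapsis v_a = √[μ(2/r₂ − 1/a_t)] = 1834 m/s.
Δv₂ = v_c2 − v_a = 1315 m/s.
= 1.315 km/s.

Δv ≈ 1.31 km/s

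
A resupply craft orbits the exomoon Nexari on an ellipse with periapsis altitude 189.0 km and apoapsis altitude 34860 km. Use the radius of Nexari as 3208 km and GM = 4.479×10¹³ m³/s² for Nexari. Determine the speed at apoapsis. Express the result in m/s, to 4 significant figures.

r_p = 3208 + 189.0 = 3397.0 km = 3.3970×10⁶ m.
r_a = 3208 + 34860 = 38068 km = 3.8068×10⁷ m.
Semi-major axis a = (r_p + r_a)/2 = 20732 km = 2.073×10⁷ m.
Vis-viva: v² = μ(2/r − 1/a) = 4.479×10¹³ × (5.254×10⁻⁸ − 4.823×10⁻⁸) = 1.928×10⁵ m²/s².
v = 439.1 m/s.

v ≈ 439.1 m/s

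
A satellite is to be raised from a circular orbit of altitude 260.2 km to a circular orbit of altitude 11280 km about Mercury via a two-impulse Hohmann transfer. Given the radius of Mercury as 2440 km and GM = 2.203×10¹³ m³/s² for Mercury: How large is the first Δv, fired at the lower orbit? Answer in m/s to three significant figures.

Δv ≈ 836 m/s

r₁ = 2440 + 260.2 = 2700.2 km = 2.7002×10⁶ m.
r₂ = 2440 + 11280 = 13720 km = 1.3720×10⁷ m.
Transfer ellipse a_t = (r₁ + r₂)/2 = 8.210×10⁶ m.
At r₁: circular v_c1 = √(μ/r₁) = 2856 m/s; transfer-periherm v_p = √[μ(2/r₁ − 1/a_t)] = 3692 m/s.
Δv₁ = v_p − v_c1 = 836.1 m/s.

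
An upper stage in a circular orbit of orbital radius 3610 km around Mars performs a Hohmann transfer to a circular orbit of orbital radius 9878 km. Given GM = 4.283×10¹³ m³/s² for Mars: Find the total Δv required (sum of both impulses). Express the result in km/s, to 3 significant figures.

r₁ = 3610 km = 3.610×10⁶ m.
r₂ = 9878 km = 9.878×10⁶ m.
Transfer ellipse a_t = (r₁ + r₂)/2 = 6.744×10⁶ m.
At r₁: circular v_c1 = √(μ/r₁) = 3444 m/s; transfer-periapsis v_p = √[μ(2/r₁ − 1/a_t)] = 4169 m/s.
Δv₁ = v_p − v_c1 = 724.2 m/s.
At r₂: circular v_c2 = √(μ/r₂) = 2082 m/s; transfer-apoapsis v_a = √[μ(2/r₂ − 1/a_t)] = 1523 m/s.
Δv₂ = v_c2 − v_a = 558.8 m/s.
Total Δv = Δv₁ + Δv₂ = 1283 m/s = 1.283 km/s.

Δv_total ≈ 1.28 km/s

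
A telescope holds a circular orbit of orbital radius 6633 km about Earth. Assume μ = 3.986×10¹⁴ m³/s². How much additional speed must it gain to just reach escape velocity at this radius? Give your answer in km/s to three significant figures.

Δv ≈ 3.21 km/s

r = 6633 km = 6.633×10⁶ m.
Circular speed v_c = √(μ/r) = 7752 m/s.
Escape speed v_esc = √(2μ/r) = √2 × v_c = 10960 m/s.
Δv = v_esc − v_c = 3211 m/s = 3.211 km/s.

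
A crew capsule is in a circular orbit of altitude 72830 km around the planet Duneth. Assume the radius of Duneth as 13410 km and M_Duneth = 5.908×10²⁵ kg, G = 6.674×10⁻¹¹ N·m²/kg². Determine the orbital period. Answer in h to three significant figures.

μ = GM = 6.674×10⁻¹¹ × 5.908×10²⁵ = 3.943×10¹⁵ m³/s².
r = 13410 + 72830 = 86240 km = 8.6240×10⁷ m.
Kepler's third law: T = 2π√(r³/μ) = 2π√((8.624×10⁷)³ / 3.943×10¹⁵).
r³/μ = 1.627×10⁸ s², so T = 2π × 1.275×10⁴ = 8.014×10⁴ s.
Converting: 8.014×10⁴ s ÷ 3600 = 22.26 h.

T ≈ 22.3 h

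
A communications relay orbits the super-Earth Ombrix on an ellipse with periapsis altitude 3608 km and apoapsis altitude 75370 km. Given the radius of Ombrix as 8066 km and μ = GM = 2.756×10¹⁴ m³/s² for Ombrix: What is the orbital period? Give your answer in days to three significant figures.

T ≈ 1.44 days

r_p = 8066 + 3608 = 11674 km = 1.1674×10⁷ m.
r_a = 8066 + 75370 = 83436 km = 8.3436×10⁷ m.
Semi-major axis a = (r_p + r_a)/2 = (11674 + 83436)/2 = 47555 km = 4.756×10⁷ m.
By Kepler's third law T = 2π√(a³/μ) = 2π × 1.975×10⁴ = 1.241×10⁵ s.
= 1.437 days.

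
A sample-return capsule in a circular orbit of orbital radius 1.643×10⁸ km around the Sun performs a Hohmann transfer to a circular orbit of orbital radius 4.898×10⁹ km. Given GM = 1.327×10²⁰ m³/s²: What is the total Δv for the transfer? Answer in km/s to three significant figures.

r₁ = 1.643×10⁸ km = 1.643×10¹¹ m.
r₂ = 4.898×10⁹ km = 4.898×10¹² m.
Transfer ellipse a_t = (r₁ + r₂)/2 = 2.531×10¹² m.
At r₁: circular v_c1 = √(μ/r₁) = 28420 m/s; transfer-perihelion v_p = √[μ(2/r₁ − 1/a_t)] = 39530 m/s.
Δv₁ = v_p − v_c1 = 11110 m/s.
At r₂: circular v_c2 = √(μ/r₂) = 5205 m/s; transfer-aphelion v_a = √[μ(2/r₂ − 1/a_t)] = 1326 m/s.
Δv₂ = v_c2 − v_a = 3879 m/s.
Total Δv = Δv₁ + Δv₂ = 14990 m/s = 14.99 km/s.

Δv_total ≈ 15.0 km/s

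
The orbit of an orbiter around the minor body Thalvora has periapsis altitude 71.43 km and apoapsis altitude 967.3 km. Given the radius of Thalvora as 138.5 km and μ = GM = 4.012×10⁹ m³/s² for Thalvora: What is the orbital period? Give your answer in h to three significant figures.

r_p = 138.5 + 71.43 = 209.93 km = 2.0993×10⁵ m.
r_a = 138.5 + 967.3 = 1105.8 km = 1.1058×10⁶ m.
Semi-major axis a = (r_p + r_a)/2 = (209.93 + 1105.8)/2 = 657.87 km = 6.579×10⁵ m.
By Kepler's third law T = 2π√(a³/μ) = 2π × 8.424×10³ = 5.293×10⁴ s.
= 14.70 h.

T ≈ 14.7 h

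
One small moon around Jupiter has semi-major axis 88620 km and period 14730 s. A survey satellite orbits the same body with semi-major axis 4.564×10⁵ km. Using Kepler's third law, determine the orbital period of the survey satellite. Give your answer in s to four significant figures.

T₂ ≈ 1.722×10⁵ s

Kepler's third law: T² ∝ a³, so T₂ = T₁ (a₂/a₁)^(3/2).
a₂/a₁ = 5.150, (a₂/a₁)^(3/2) = 11.69.
T₂ = 14730 × 11.69 = 1.722×10⁵ s.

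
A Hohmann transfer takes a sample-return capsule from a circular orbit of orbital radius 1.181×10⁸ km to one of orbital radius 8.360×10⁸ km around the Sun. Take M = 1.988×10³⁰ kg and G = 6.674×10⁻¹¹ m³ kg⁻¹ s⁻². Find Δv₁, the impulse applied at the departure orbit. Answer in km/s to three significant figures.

μ = GM = 6.674×10⁻¹¹ × 1.988×10³⁰ = 1.327×10²⁰ m³/s².
r₁ = 1.181×10⁸ km = 1.181×10¹¹ m.
r₂ = 8.360×10⁸ km = 8.360×10¹¹ m.
Transfer ellipse a_t = (r₁ + r₂)/2 = 4.770×10¹¹ m.
At r₁: circular v_c1 = √(μ/r₁) = 33520 m/s; transfer-perihelion v_p = √[μ(2/r₁ − 1/a_t)] = 44370 m/s.
Δv₁ = v_p − v_c1 = 10850 m/s.
= 10.85 km/s.

Δv ≈ 10.9 km/s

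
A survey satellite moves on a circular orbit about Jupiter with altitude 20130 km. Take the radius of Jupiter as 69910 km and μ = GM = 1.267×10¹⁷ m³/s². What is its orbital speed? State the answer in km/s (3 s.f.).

r = 69910 + 20130 = 90040 km = 9.0040×10⁷ m.
For a circular orbit v = √(μ/r) = √(1.267×10¹⁷ / 9.004×10⁷) = √(1.407×10⁹) = 37510 m/s.
That is 37.51 km/s.

v ≈ 37.5 km/s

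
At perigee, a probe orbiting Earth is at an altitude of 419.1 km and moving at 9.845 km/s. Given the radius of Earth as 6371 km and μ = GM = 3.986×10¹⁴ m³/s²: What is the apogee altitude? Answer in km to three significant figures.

apogee altitude ≈ 25800 km

r_p = 6371 + 419.1 = 6790.1 km = 6.790×10⁶ m.
Specific energy ε = v²/2 − μ/r = -1.024×10⁷ J/kg, so a = −μ/(2ε) = 1.946×10⁷ m.
The apsides satisfy r_p + r_a = 2a, so the apogee radius is 2a − r_p = 3.213×10⁷ m = 32132 km.
Apogee altitude = 32132 − 6371 = 25761 km.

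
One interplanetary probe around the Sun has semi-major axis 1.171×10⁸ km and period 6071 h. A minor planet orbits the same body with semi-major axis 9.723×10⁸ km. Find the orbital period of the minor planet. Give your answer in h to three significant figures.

T₂ ≈ 1.45×10⁵ h

Kepler's third law: T² ∝ a³, so T₂ = T₁ (a₂/a₁)^(3/2).
a₂/a₁ = 8.303, (a₂/a₁)^(3/2) = 23.93.
T₂ = 6071 × 23.93 = 1.453×10⁵ h.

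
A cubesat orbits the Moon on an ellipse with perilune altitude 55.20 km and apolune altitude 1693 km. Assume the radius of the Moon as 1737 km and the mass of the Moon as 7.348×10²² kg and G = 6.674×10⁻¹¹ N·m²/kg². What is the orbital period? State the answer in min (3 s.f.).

T ≈ 200 min

μ = GM = 6.674×10⁻¹¹ × 7.348×10²² = 4.904×10¹² m³/s².
r_p = 1737 + 55.20 = 1792.2 km = 1.7922×10⁶ m.
r_a = 1737 + 1693 = 3430.0 km = 3.4300×10⁶ m.
Semi-major axis a = (r_p + r_a)/2 = (1792.2 + 3430.0)/2 = 2611.1 km = 2.611×10⁶ m.
By Kepler's third law T = 2π√(a³/μ) = 2π × 1.905×10³ = 1.197×10⁴ s.
= 199.5 min.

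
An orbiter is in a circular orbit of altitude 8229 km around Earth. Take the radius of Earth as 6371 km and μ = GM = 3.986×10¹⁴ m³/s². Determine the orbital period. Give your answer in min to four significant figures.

r = 6371 + 8229 = 14600 km = 1.4600×10⁷ m.
Kepler's third law: T = 2π√(r³/μ) = 2π√((1.460×10⁷)³ / 3.986×10¹⁴).
r³/μ = 7.808×10⁶ s², so T = 2π × 2.794×10³ = 1.756×10⁴ s.
Converting: 1.756×10⁴ s ÷ 60.00 = 292.6 min.

T ≈ 292.6 min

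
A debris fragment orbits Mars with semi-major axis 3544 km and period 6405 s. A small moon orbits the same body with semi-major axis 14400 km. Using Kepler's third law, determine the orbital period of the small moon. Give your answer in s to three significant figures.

T₂ ≈ 52500 s

Kepler's third law: T² ∝ a³, so T₂ = T₁ (a₂/a₁)^(3/2).
a₂/a₁ = 4.063, (a₂/a₁)^(3/2) = 8.190.
T₂ = 6405 × 8.190 = 52460 s.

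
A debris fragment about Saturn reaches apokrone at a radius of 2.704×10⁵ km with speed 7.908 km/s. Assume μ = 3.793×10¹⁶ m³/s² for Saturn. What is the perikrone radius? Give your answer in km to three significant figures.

perikrone radius ≈ 77600 km

r_a = 2.704×10⁸ m.
Specific energy ε = v²/2 − μ/r = -1.090×10⁸ J/kg, so a = −μ/(2ε) = 1.740×10⁸ m.
The apsides satisfy r_p + r_a = 2a, so the perikrone radius is 2a − r_a = 7.756×10⁷ m = 77564 km.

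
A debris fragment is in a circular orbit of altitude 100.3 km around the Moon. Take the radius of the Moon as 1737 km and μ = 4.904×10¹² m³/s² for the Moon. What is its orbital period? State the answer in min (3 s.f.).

r = 1737 + 100.3 = 1837.3 km = 1.8373×10⁶ m.
Kepler's third law: T = 2π√(r³/μ) = 2π√((1.837×10⁶)³ / 4.904×10¹²).
r³/μ = 1.265×10⁶ s², so T = 2π × 1.125×10³ = 7.066×10³ s.
Converting: 7.066×10³ s ÷ 60.00 = 117.8 min.

T ≈ 118 min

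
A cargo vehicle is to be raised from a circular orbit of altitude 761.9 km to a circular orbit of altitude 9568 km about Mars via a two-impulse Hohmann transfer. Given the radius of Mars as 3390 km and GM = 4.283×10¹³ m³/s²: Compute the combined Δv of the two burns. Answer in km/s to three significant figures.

Δv_total ≈ 1.29 km/s

r₁ = 3390 + 761.9 = 4151.9 km = 4.1519×10⁶ m.
r₂ = 3390 + 9568 = 12958 km = 1.2958×10⁷ m.
Transfer ellipse a_t = (r₁ + r₂)/2 = 8.555×10⁶ m.
At r₁: circular v_c1 = √(μ/r₁) = 3212 m/s; transfer-periapsis v_p = √[μ(2/r₁ − 1/a_t)] = 3953 m/s.
Δv₁ = v_p − v_c1 = 741.0 m/s.
At r₂: circular v_c2 = √(μ/r₂) = 1818 m/s; transfer-apoapsis v_a = √[μ(2/r₂ − 1/a_t)] = 1267 m/s.
Δv₂ = v_c2 − v_a = 551.5 m/s.
Total Δv = Δv₁ + Δv₂ = 1293 m/s = 1.293 km/s.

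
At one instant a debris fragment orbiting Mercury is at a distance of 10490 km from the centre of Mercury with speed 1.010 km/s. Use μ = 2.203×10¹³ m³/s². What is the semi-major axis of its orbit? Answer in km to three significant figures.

a ≈ 6930 km

r = 1.049×10⁷ m.
Vis-viva rearranged: 1/a = 2/r − v²/μ = 1.907×10⁻⁷ − 4.631×10⁻⁸ = 1.444×10⁻⁷ m⁻¹.
a = 6.927×10⁶ m = 6927.5 km.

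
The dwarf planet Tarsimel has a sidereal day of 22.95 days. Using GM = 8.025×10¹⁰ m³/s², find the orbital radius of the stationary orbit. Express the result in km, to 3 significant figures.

T = 22.95 days = 1.983×10⁶ s.
A synchronous orbit has period T, so by Kepler's third law a = (μT²/4π²)^(1/3).
μT²/4π² = 8.025×10¹⁰ × (1.983×10⁶)² / 39.48 = 7.992×10²¹ m³.
a = 1.999×10⁷ m = 19994 km.

r_sync ≈ 20000 km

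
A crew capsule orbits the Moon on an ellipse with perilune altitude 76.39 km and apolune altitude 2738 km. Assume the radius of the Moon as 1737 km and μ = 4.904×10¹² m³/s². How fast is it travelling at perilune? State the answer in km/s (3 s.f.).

r_p = 1737 + 76.39 = 1813.4 km = 1.8134×10⁶ m.
r_a = 1737 + 2738 = 4475.0 km = 4.4750×10⁶ m.
Semi-major axis a = (r_p + r_a)/2 = 3144.2 km = 3.144×10⁶ m.
Vis-viva: v² = μ(2/r − 1/a) = 4.904×10¹² × (1.103×10⁻⁶ − 3.180×10⁻⁷) = 3.849×10⁶ m²/s².
v = 1962 m/s = 1.962 km/s.

v ≈ 1.96 km/s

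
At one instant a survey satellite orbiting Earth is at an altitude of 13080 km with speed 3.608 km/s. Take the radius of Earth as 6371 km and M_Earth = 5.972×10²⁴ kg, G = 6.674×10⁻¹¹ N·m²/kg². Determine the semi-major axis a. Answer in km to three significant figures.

a ≈ 14300 km

μ = GM = 6.674×10⁻¹¹ × 5.972×10²⁴ = 3.986×10¹⁴ m³/s².
r = 6371 + 13080 = 19451 km = 1.945×10⁷ m.
Specific orbital energy ε = v²/2 − μ/r = (3608)²/2 − 3.986×10¹⁴/1.945×10⁷ = -1.398×10⁷ J/kg.
Since ε = −μ/(2a), a = −μ/(2ε) = 1.425×10⁷ m = 14253 km.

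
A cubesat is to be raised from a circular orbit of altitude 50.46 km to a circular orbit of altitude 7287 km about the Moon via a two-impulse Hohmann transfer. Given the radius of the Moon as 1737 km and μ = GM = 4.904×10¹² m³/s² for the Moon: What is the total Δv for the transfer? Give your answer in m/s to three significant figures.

Δv_total ≈ 797 m/s

r₁ = 1737 + 50.46 = 1787.5 km = 1.7875×10⁶ m.
r₂ = 1737 + 7287 = 9024.0 km = 9.0240×10⁶ m.
Transfer ellipse a_t = (r₁ + r₂)/2 = 5.406×10⁶ m.
At r₁: circular v_c1 = √(μ/r₁) = 1656 m/s; transfer-perilune v_p = √[μ(2/r₁ − 1/a_t)] = 2140 m/s.
Δv₁ = v_p − v_c1 = 483.7 m/s.
At r₂: circular v_c2 = √(μ/r₂) = 737.2 m/s; transfer-apolune v_a = √[μ(2/r₂ − 1/a_t)] = 423.9 m/s.
Δv₂ = v_c2 − v_a = 313.3 m/s.
Total Δv = Δv₁ + Δv₂ = 797.0 m/s.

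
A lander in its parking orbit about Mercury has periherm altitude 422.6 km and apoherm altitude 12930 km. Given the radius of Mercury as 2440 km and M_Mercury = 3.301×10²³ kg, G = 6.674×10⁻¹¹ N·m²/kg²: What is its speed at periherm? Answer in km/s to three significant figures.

v ≈ 3.60 km/s

μ = GM = 6.674×10⁻¹¹ × 3.301×10²³ = 2.203×10¹³ m³/s².
r_p = 2440 + 422.6 = 2862.6 km = 2.8626×10⁶ m.
r_a = 2440 + 12930 = 15370 km = 1.5370×10⁷ m.
Semi-major axis a = (r_p + r_a)/2 = 9116.3 km = 9.116×10⁶ m.
Vis-viva: v² = μ(2/r − 1/a) = 2.203×10¹³ × (6.987×10⁻⁷ − 1.097×10⁻⁷) = 1.298×10⁷ m²/s².
v = 3602 m/s = 3.602 km/s.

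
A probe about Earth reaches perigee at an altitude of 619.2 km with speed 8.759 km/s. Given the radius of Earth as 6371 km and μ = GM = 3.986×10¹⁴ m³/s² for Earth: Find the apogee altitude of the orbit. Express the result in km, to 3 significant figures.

r_p = 6371 + 619.2 = 6990.2 km = 6.990×10⁶ m.
Specific energy ε = v²/2 − μ/r = -1.866×10⁷ J/kg, so a = −μ/(2ε) = 1.068×10⁷ m.
The apsides satisfy r_p + r_a = 2a, so the apogee radius is 2a − r_p = 1.437×10⁷ m = 14368 km.
Apogee altitude = 14368 − 6371 = 7997.0 km.

apogee altitude ≈ 8000 km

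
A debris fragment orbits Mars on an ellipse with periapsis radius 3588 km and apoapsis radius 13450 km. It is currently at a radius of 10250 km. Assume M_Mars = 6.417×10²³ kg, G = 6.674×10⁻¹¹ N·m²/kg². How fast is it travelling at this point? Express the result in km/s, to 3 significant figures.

μ = GM = 6.674×10⁻¹¹ × 6.417×10²³ = 4.283×10¹³ m³/s².
Semi-major axis a = (r_p + r_a)/2 = 8519.0 km = 8.519×10⁶ m.
Vis-viva: v² = μ(2/r − 1/a) = 4.283×10¹³ × (1.951×10⁻⁷ − 1.174×10⁻⁷) = 3.329×10⁶ m²/s².
v = 1825 m/s = 1.825 km/s.

v ≈ 1.82 km/s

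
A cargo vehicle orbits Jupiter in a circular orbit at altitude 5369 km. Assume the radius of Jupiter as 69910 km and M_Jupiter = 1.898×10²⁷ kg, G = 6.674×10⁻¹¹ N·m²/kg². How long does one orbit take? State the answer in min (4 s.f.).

μ = GM = 6.674×10⁻¹¹ × 1.898×10²⁷ = 1.267×10¹⁷ m³/s².
r = 69910 + 5369 = 75279 km = 7.5279×10⁷ m.
Kepler's third law: T = 2π√(r³/μ) = 2π√((7.528×10⁷)³ / 1.267×10¹⁷).
r³/μ = 3.368×10⁶ s², so T = 2π × 1.835×10³ = 1.153×10⁴ s.
Converting: 1.153×10⁴ s ÷ 60.00 = 192.2 min.

T ≈ 192.2 min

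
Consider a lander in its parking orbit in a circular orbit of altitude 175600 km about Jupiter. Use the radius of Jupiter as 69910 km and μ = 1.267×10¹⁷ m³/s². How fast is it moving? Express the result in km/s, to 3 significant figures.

r = 69910 + 175600 = 245510 km = 2.4551×10⁸ m.
For a circular orbit v = √(μ/r) = √(1.267×10¹⁷ / 2.455×10⁸) = √(5.161×10⁸) = 22720 m/s.
That is 22.72 km/s.

v ≈ 22.7 km/s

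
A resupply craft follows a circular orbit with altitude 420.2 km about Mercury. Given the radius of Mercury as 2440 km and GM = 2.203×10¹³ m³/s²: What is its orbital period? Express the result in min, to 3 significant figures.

T ≈ 108 min

r = 2440 + 420.2 = 2860.2 km = 2.8602×10⁶ m.
Kepler's third law: T = 2π√(r³/μ) = 2π√((2.860×10⁶)³ / 2.203×10¹³).
r³/μ = 1.062×10⁶ s², so T = 2π × 1.031×10³ = 6.475×10³ s.
Converting: 6.475×10³ s ÷ 60.00 = 107.9 min.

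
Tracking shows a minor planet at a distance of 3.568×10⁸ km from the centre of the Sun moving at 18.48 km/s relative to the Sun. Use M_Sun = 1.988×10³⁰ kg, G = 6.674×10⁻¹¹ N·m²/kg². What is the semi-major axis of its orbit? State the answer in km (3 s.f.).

a ≈ 3.30×10⁸ km

μ = GM = 6.674×10⁻¹¹ × 1.988×10³⁰ = 1.327×10²⁰ m³/s².
r = 3.568×10¹¹ m.
Vis-viva rearranged: 1/a = 2/r − v²/μ = 5.605×10⁻¹² − 2.574×10⁻¹² = 3.031×10⁻¹² m⁻¹.
a = 3.299×10¹¹ m = 3.2988×10⁸ km.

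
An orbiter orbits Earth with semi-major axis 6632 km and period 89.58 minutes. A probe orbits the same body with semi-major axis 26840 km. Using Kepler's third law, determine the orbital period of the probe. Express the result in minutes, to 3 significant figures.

T₂ ≈ 729 minutes

Kepler's third law: T² ∝ a³, so T₂ = T₁ (a₂/a₁)^(3/2).
a₂/a₁ = 4.047, (a₂/a₁)^(3/2) = 8.142.
T₂ = 89.58 × 8.142 = 729.3 minutes.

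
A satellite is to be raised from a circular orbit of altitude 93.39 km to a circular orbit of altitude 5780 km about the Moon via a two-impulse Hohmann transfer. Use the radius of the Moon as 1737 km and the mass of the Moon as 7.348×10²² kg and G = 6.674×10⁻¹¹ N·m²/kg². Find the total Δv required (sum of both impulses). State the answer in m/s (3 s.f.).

μ = GM = 6.674×10⁻¹¹ × 7.348×10²² = 4.904×10¹² m³/s².
r₁ = 1737 + 93.39 = 1830.4 km = 1.8304×10⁶ m.
r₂ = 1737 + 5780 = 7517.0 km = 7.5170×10⁶ m.
Transfer ellipse a_t = (r₁ + r₂)/2 = 4.674×10⁶ m.
At r₁: circular v_c1 = √(μ/r₁) = 1637 m/s; transfer-perilune v_p = √[μ(2/r₁ − 1/a_t)] = 2076 m/s.
Δv₁ = v_p − v_c1 = 439.0 m/s.
At r₂: circular v_c2 = √(μ/r₂) = 807.7 m/s; transfer-apolune v_a = √[μ(2/r₂ − 1/a_t)] = 505.5 m/s.
Δv₂ = v_c2 − v_a = 302.2 m/s.
Total Δv = Δv₁ + Δv₂ = 741.3 m/s.

Δv_total ≈ 741 m/s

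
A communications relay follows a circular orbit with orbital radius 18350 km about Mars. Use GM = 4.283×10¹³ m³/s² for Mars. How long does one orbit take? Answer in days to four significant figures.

r = 18350 km = 1.835×10⁷ m.
Kepler's third law: T = 2π√(r³/μ) = 2π√((1.835×10⁷)³ / 4.283×10¹³).
r³/μ = 1.443×10⁸ s², so T = 2π × 1.201×10⁴ = 7.547×10⁴ s.
Converting: 7.547×10⁴ s ÷ 86400 = 0.8735 days.

T ≈ 0.8735 days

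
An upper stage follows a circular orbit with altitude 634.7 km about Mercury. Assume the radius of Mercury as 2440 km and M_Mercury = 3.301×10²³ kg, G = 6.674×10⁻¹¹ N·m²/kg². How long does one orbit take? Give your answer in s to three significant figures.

T ≈ 7220 s

μ = GM = 6.674×10⁻¹¹ × 3.301×10²³ = 2.203×10¹³ m³/s².
r = 2440 + 634.7 = 3074.7 km = 3.0747×10⁶ m.
Kepler's third law: T = 2π√(r³/μ) = 2π√((3.075×10⁶)³ / 2.203×10¹³).
r³/μ = 1.319×10⁶ s², so T = 2π × 1.149×10³ = 7.217×10³ s.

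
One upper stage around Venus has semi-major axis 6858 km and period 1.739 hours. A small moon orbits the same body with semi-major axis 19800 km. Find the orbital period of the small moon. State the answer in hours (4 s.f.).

Kepler's third law: T² ∝ a³, so T₂ = T₁ (a₂/a₁)^(3/2).
a₂/a₁ = 2.887, (a₂/a₁)^(3/2) = 4.906.
T₂ = 1.739 × 4.906 = 8.531 hours.

T₂ ≈ 8.531 hours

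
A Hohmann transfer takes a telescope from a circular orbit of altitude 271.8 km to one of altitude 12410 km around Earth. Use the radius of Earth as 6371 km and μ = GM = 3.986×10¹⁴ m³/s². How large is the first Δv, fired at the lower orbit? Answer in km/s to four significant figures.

r₁ = 6371 + 271.8 = 6642.8 km = 6.6428×10⁶ m.
r₂ = 6371 + 12410 = 18781 km = 1.8781×10⁷ m.
Transfer ellipse a_t = (r₁ + r₂)/2 = 1.271×10⁷ m.
At r₁: circular v_c1 = √(μ/r₁) = 7746 m/s; transfer-perigee v_p = √[μ(2/r₁ − 1/a_t)] = 9416 m/s.
Δv₁ = v_p − v_c1 = 1669 m/s.
= 1.669 km/s.

Δv ≈ 1.669 km/s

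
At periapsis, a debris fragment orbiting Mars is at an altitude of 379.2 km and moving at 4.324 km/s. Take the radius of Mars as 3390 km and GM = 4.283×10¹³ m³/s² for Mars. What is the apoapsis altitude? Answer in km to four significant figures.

apoapsis altitude ≈ 14100 km

r_p = 3390 + 379.2 = 3769.2 km = 3.769×10⁶ m.
Specific energy ε = v²/2 − μ/r = -2.015×10⁶ J/kg, so a = −μ/(2ε) = 1.063×10⁷ m.
The apsides satisfy r_p + r_a = 2a, so the apoapsis radius is 2a − r_p = 1.749×10⁷ m = 17490 km.
Apoapsis altitude = 17490 − 3390 = 14100 km.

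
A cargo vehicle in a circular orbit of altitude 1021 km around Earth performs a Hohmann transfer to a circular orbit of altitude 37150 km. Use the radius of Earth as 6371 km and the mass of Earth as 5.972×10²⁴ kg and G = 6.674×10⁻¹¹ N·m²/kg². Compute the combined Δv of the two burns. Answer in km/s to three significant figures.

μ = GM = 6.674×10⁻¹¹ × 5.972×10²⁴ = 3.986×10¹⁴ m³/s².
r₁ = 6371 + 1021 = 7392.0 km = 7.3920×10⁶ m.
r₂ = 6371 + 37150 = 43521 km = 4.3521×10⁷ m.
Transfer ellipse a_t = (r₁ + r₂)/2 = 2.546×10⁷ m.
At r₁: circular v_c1 = √(μ/r₁) = 7343 m/s; transfer-perigee v_p = √[μ(2/r₁ − 1/a_t)] = 9601 m/s.
Δv₁ = v_p − v_c1 = 2258 m/s.
At r₂: circular v_c2 = √(μ/r₂) = 3026 m/s; transfer-apogee v_a = √[μ(2/r₂ − 1/a_t)] = 1631 m/s.
Δv₂ = v_c2 − v_a = 1395 m/s.
Total Δv = Δv₁ + Δv₂ = 3654 m/s = 3.654 km/s.

Δv_total ≈ 3.65 km/s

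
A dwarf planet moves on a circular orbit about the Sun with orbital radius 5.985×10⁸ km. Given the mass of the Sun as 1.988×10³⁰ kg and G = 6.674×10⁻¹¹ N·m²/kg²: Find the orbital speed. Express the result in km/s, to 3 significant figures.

μ = GM = 6.674×10⁻¹¹ × 1.988×10³⁰ = 1.327×10²⁰ m³/s².
r = 5.985×10⁸ km = 5.985×10¹¹ m.
For a circular orbit v = √(μ/r) = √(1.327×10²⁰ / 5.985×10¹¹) = √(2.217×10⁸) = 14890 m/s.
That is 14.89 km/s.

v ≈ 14.9 km/s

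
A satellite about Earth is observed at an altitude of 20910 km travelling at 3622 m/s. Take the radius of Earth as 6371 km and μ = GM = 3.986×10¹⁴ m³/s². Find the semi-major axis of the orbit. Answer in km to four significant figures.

r = 6371 + 20910 = 27281 km = 2.728×10⁷ m.
Vis-viva rearranged: 1/a = 2/r − v²/μ = 7.331×10⁻⁸ − 3.291×10⁻⁸ = 4.040×10⁻⁸ m⁻¹.
a = 2.475×10⁷ m = 24753 km.

a ≈ 24750 km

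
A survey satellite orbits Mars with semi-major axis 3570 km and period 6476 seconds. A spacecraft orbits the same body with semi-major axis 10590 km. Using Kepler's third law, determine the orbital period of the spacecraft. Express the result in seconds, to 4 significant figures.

Kepler's third law: T² ∝ a³, so T₂ = T₁ (a₂/a₁)^(3/2).
a₂/a₁ = 2.966, (a₂/a₁)^(3/2) = 5.109.
T₂ = 6476 × 5.109 = 33090 seconds.

T₂ ≈ 33090 seconds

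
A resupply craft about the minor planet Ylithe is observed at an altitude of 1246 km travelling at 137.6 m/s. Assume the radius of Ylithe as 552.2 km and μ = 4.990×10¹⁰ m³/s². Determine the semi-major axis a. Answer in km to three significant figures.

a ≈ 1360 km

r = 552.2 + 1246 = 1798.2 km = 1.798×10⁶ m.
Specific orbital energy ε = v²/2 − μ/r = (137.6)²/2 − 4.990×10¹⁰/1.798×10⁶ = -1.828×10⁴ J/kg.
Since ε = −μ/(2a), a = −μ/(2ε) = 1.365×10⁶ m = 1364.6 km.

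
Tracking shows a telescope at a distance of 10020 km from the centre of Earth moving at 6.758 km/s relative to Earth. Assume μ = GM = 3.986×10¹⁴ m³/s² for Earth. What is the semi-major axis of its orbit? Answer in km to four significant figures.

r = 1.002×10⁷ m.
Specific orbital energy ε = v²/2 − μ/r = (6758)²/2 − 3.986×10¹⁴/1.002×10⁷ = -1.695×10⁷ J/kg.
Since ε = −μ/(2a), a = −μ/(2ε) = 1.176×10⁷ m = 11761 km.

a ≈ 11760 km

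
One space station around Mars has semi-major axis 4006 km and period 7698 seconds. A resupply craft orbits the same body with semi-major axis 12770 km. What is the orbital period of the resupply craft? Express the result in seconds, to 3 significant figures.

Kepler's third law: T² ∝ a³, so T₂ = T₁ (a₂/a₁)^(3/2).
a₂/a₁ = 3.188, (a₂/a₁)^(3/2) = 5.691.
T₂ = 7698 × 5.691 = 43810 seconds.

T₂ ≈ 43800 seconds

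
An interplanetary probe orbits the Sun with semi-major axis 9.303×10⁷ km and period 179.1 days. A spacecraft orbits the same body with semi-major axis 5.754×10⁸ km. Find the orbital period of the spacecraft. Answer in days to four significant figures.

Kepler's third law: T² ∝ a³, so T₂ = T₁ (a₂/a₁)^(3/2).
a₂/a₁ = 6.185, (a₂/a₁)^(3/2) = 15.38.
T₂ = 179.1 × 15.38 = 2755 days.

T₂ ≈ 2755 days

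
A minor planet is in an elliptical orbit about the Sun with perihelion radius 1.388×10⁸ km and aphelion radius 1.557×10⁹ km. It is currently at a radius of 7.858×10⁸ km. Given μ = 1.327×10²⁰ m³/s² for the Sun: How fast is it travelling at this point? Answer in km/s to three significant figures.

v ≈ 13.5 km/s

Semi-major axis a = (r_p + r_a)/2 = 8.4790×10⁸ km = 8.479×10¹¹ m.
Vis-viva: v² = μ(2/r − 1/a) = 1.327×10²⁰ × (2.545×10⁻¹² − 1.179×10⁻¹²) = 1.812×10⁸ m²/s².
v = 13460 m/s = 13.46 km/s.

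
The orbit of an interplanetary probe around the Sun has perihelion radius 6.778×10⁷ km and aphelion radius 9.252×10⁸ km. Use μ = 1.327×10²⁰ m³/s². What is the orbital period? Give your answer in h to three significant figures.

T ≈ 53000 h

Semi-major axis a = (r_p + r_a)/2 = (6.7780×10⁷ + 9.2520×10⁸)/2 = 4.9649×10⁸ km = 4.965×10¹¹ m.
By Kepler's third law T = 2π√(a³/μ) = 2π × 3.037×10⁷ = 1.908×10⁸ s.
= 53000 h.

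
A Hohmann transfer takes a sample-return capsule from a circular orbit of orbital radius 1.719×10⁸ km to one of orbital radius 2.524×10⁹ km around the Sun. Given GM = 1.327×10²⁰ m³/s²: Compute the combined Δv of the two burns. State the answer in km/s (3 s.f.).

Δv_total ≈ 14.9 km/s

r₁ = 1.719×10⁸ km = 1.719×10¹¹ m.
r₂ = 2.524×10⁹ km = 2.524×10¹² m.
Transfer ellipse a_t = (r₁ + r₂)/2 = 1.348×10¹² m.
At r₁: circular v_c1 = √(μ/r₁) = 27780 m/s; transfer-perihelion v_p = √[μ(2/r₁ − 1/a_t)] = 38020 m/s.
Δv₁ = v_p − v_c1 = 10240 m/s.
At r₂: circular v_c2 = √(μ/r₂) = 7251 m/s; transfer-aphelion v_a = √[μ(2/r₂ − 1/a_t)] = 2589 m/s.
Δv₂ = v_c2 − v_a = 4662 m/s.
Total Δv = Δv₁ + Δv₂ = 14900 m/s = 14.90 km/s.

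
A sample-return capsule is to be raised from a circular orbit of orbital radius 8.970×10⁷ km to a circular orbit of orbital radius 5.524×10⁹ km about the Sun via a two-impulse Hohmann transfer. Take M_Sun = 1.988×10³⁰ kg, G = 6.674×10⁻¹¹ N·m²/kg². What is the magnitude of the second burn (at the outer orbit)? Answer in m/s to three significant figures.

μ = GM = 6.674×10⁻¹¹ × 1.988×10³⁰ = 1.327×10²⁰ m³/s².
r₁ = 8.970×10⁷ km = 8.970×10¹⁰ m.
r₂ = 5.524×10⁹ km = 5.524×10¹² m.
Transfer ellipse a_t = (r₁ + r₂)/2 = 2.807×10¹² m.
At r₁: circular v_c1 = √(μ/r₁) = 38460 m/s; transfer-perihelion v_p = √[μ(2/r₁ − 1/a_t)] = 53950 m/s.
At r₂: circular v_c2 = √(μ/r₂) = 4901 m/s; transfer-aphelion v_a = √[μ(2/r₂ − 1/a_t)] = 876.1 m/s.
Δv₂ = v_c2 − v_a = 4025 m/s.

Δv ≈ 4020 m/s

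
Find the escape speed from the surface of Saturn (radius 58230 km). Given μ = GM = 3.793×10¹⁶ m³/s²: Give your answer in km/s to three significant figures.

v_esc ≈ 36.1 km/s

r = R = 5.823×10⁷ m.
Escape speed v_esc = √(2μ/r) = √(2 × 3.793×10¹⁶ / 5.823×10⁷) = √(1.303×10⁹) = 36090 m/s.
= 36.09 km/s.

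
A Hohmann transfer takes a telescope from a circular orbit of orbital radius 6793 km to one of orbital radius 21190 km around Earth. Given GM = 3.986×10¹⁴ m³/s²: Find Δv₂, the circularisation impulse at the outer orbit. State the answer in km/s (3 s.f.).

Δv ≈ 1.32 km/s

r₁ = 6793 km = 6.793×10⁶ m.
r₂ = 21190 km = 2.119×10⁷ m.
Transfer ellipse a_t = (r₁ + r₂)/2 = 1.399×10⁷ m.
At r₁: circular v_c1 = √(μ/r₁) = 7660 m/s; transfer-perigee v_p = √[μ(2/r₁ − 1/a_t)] = 9427 m/s.
At r₂: circular v_c2 = √(μ/r₂) = 4337 m/s; transfer-apogee v_a = √[μ(2/r₂ − 1/a_t)] = 3022 m/s.
Δv₂ = v_c2 − v_a = 1315 m/s.
= 1.315 km/s.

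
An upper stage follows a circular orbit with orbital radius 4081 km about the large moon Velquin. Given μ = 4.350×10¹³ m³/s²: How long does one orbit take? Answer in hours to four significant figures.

T ≈ 2.182 hours

r = 4081 km = 4.081×10⁶ m.
Kepler's third law: T = 2π√(r³/μ) = 2π√((4.081×10⁶)³ / 4.350×10¹³).
r³/μ = 1.562×10⁶ s², so T = 2π × 1.250×10³ = 7.854×10³ s.
Converting: 7.854×10³ s ÷ 3600 = 2.182 hours.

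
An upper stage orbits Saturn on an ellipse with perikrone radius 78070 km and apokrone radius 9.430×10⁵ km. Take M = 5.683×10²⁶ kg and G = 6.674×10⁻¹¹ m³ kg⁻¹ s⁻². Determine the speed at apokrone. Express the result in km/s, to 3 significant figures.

μ = GM = 6.674×10⁻¹¹ × 5.683×10²⁶ = 3.793×10¹⁶ m³/s².
Semi-major axis a = (r_p + r_a)/2 = 5.1054×10⁵ km = 5.105×10⁸ m.
Vis-viva: v² = μ(2/r − 1/a) = 3.793×10¹⁶ × (2.121×10⁻⁹ − 1.959×10⁻⁹) = 6.151×10⁶ m²/s².
v = 2480 m/s = 2.480 km/s.

v ≈ 2.48 km/s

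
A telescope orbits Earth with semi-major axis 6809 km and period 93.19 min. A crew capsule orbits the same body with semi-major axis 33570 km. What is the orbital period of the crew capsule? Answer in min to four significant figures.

T₂ ≈ 1020 min

Kepler's third law: T² ∝ a³, so T₂ = T₁ (a₂/a₁)^(3/2).
a₂/a₁ = 4.930, (a₂/a₁)^(3/2) = 10.95.
T₂ = 93.19 × 10.95 = 1020 min.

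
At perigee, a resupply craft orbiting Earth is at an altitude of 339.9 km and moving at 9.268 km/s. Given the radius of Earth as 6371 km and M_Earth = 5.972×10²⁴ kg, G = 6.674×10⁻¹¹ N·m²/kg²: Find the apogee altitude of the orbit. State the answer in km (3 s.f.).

μ = GM = 6.674×10⁻¹¹ × 5.972×10²⁴ = 3.986×10¹⁴ m³/s².
r_p = 6371 + 339.9 = 6710.9 km = 6.711×10⁶ m.
Specific energy ε = v²/2 − μ/r = -1.644×10⁷ J/kg, so a = −μ/(2ε) = 1.212×10⁷ m.
The apsides satisfy r_p + r_a = 2a, so the apogee radius is 2a − r_p = 1.753×10⁷ m = 17528 km.
Apogee altitude = 17528 − 6371 = 11157 km.

apogee altitude ≈ 11200 km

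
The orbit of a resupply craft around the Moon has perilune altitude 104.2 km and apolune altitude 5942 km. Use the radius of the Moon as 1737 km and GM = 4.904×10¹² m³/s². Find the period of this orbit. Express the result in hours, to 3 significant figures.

r_p = 1737 + 104.2 = 1841.2 km = 1.8412×10⁶ m.
r_a = 1737 + 5942 = 7679.0 km = 7.6790×10⁶ m.
Semi-major axis a = (r_p + r_a)/2 = (1841.2 + 7679.0)/2 = 4760.1 km = 4.760×10⁶ m.
By Kepler's third law T = 2π√(a³/μ) = 2π × 4.690×10³ = 2.947×10⁴ s.
= 8.185 hours.

T ≈ 8.19 hours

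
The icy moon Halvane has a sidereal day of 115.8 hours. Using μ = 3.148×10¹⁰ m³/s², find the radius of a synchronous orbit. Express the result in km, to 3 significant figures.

r_sync ≈ 5170 km

T = 115.8 hours = 4.169×10⁵ s.
A synchronous orbit has period T, so by Kepler's third law a = (μT²/4π²)^(1/3).
μT²/4π² = 3.148×10¹⁰ × (4.169×10⁵)² / 39.48 = 1.386×10²⁰ m³.
a = 5.175×10⁶ m = 5174.9 km.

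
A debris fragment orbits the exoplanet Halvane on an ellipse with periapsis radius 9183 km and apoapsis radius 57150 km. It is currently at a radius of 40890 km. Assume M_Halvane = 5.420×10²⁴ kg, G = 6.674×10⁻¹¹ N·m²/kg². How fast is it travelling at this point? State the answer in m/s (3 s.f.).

μ = GM = 6.674×10⁻¹¹ × 5.420×10²⁴ = 3.617×10¹⁴ m³/s².
Semi-major axis a = (r_p + r_a)/2 = 33166 km = 3.317×10⁷ m.
Vis-viva: v² = μ(2/r − 1/a) = 3.617×10¹⁴ × (4.891×10⁻⁸ − 3.015×10⁻⁸) = 6.786×10⁶ m²/s².
v = 2605 m/s.

v ≈ 2610 m/s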